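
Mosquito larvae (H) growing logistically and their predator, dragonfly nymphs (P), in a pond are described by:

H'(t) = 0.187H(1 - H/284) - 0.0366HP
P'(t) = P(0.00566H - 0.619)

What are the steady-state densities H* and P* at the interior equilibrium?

From dP/dt = 0 with P > 0: 0.00566H* = 0.619, so H* = 109.
Substitute into dH/dt = 0: 0.187(1 - 109/284) = 0.0366P*.
The bracket is 0.615, giving P* = 0.115/0.0366 = 3.14.

H* ≈ 109, P* ≈ 3.14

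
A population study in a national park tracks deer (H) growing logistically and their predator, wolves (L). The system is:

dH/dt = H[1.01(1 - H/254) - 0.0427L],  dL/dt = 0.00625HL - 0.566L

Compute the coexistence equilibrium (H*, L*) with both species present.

From dL/dt = 0 with L > 0: 0.00625H* = 0.566, so H* = 90.6.
Substitute into dH/dt = 0: 1.01(1 - 90.6/254) = 0.0427L*.
The bracket is 0.643, giving L* = 0.65/0.0427 = 15.2.

H* ≈ 90.6, L* ≈ 15.2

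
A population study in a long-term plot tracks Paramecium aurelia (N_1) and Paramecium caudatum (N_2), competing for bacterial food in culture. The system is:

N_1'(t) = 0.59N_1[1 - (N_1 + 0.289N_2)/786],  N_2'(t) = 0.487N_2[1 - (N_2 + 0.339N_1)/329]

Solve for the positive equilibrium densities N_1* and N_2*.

Setting both brackets to zero gives the nullclines N_1 + 0.289N_2 = 786 and 0.339N_1 + N_2 = 329.
Substituting N_2 = 329 - 0.339N_1 into the first: N_1(1 - 0.289·0.339) = 786 - 0.289·329.
So N_1* = 691/0.902 = 766, and then N_2* = 329 - 0.339·766 = 69.3.

N_1* ≈ 766, N_2* ≈ 69.3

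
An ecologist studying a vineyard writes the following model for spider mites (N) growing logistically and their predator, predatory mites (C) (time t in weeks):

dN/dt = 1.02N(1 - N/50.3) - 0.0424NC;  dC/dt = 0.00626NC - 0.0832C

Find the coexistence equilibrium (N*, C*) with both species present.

From dC/dt = 0 with C > 0: 0.00626N* = 0.0832, so N* = 13.3.
Substitute into dN/dt = 0: 1.02(1 - 13.3/50.3) = 0.0424C*.
The bracket is 0.736, giving C* = 0.75/0.0424 = 17.7.

N* ≈ 13.3, C* ≈ 17.7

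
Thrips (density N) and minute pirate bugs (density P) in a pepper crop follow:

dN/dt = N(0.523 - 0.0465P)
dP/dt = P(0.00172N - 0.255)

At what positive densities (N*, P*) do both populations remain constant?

N* ≈ 148, P* ≈ 11.2

Set dP/dt = 0 with P > 0: 0.00172N - 0.255 = 0, so N* = 0.255/0.00172 = 148.
Set dN/dt = 0 with N > 0: 0.523 - 0.0465P = 0, so P* = 0.523/0.0465 = 11.2.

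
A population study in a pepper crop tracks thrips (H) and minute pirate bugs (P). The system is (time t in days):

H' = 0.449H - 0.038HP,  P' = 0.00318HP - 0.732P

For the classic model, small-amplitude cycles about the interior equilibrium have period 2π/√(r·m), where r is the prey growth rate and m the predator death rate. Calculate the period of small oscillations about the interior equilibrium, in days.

T ≈ 11 days

Here r = 0.449 and m = 0.732, so r·m = 0.329.
ω = √0.329 = 0.573 per day, hence T = 2π/ω ≈ 11 days.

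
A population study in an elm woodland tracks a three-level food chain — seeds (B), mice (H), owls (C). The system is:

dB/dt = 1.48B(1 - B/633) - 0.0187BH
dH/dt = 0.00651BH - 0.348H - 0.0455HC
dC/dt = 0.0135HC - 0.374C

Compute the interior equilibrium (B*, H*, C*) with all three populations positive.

B* ≈ 411, H* ≈ 27.7, C* ≈ 51.2

From dC/dt = 0: 0.0135H* = 0.374, so H* = 27.7.
From dB/dt = 0: 1.48(1 - B*/633) = 0.0187·27.7, giving B* = 633·(1 - 0.35) = 411.
From dH/dt = 0: 0.00651·411 - 0.348 = 0.0455C*, so C* = 2.33/0.0455 = 51.2.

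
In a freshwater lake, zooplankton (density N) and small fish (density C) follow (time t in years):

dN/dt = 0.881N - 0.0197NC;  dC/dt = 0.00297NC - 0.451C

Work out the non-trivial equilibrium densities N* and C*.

Set dC/dt = 0 with C > 0: 0.00297N - 0.451 = 0, so N* = 0.451/0.00297 = 152.
Set dN/dt = 0 with N > 0: 0.881 - 0.0197C = 0, so C* = 0.881/0.0197 = 44.7.

N* ≈ 152, C* ≈ 44.7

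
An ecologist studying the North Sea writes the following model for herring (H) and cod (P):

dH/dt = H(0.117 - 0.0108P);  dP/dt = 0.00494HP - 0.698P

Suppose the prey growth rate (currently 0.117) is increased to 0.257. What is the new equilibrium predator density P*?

At the interior fixed point, setting dH/dt = 0 with H > 0 fixes P* = (prey growth rate)/(HP coefficient) — independent of the other coefficients.
With the change, P* = 0.257/0.0108 = 23.8; it rises from 10.8.

P* ≈ 23.8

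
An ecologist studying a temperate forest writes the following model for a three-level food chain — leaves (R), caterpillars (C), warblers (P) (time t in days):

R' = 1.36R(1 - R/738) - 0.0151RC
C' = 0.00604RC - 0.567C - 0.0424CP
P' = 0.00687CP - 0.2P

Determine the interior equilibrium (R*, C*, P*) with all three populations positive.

R* ≈ 499, C* ≈ 29.1, P* ≈ 57.8

From dP/dt = 0: 0.00687C* = 0.2, so C* = 29.1.
From dR/dt = 0: 1.36(1 - R*/738) = 0.0151·29.1, giving R* = 738·(1 - 0.323) = 499.
From dC/dt = 0: 0.00604·499 - 0.567 = 0.0424P*, so P* = 2.45/0.0424 = 57.8.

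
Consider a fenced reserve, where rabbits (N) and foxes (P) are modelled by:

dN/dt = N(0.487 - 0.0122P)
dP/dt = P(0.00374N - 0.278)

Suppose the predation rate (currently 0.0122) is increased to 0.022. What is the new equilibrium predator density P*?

P* ≈ 22.1

At the interior fixed point, setting dN/dt = 0 with N > 0 fixes P* = (prey growth rate)/(NP coefficient) — independent of the other coefficients.
With the change, P* = 0.487/0.022 = 22.1; it falls from 39.9.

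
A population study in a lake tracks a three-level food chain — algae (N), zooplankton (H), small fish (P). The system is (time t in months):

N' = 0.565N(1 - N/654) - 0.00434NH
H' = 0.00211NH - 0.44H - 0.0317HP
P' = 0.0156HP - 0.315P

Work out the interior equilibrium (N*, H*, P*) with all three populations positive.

N* ≈ 553, H* ≈ 20.2, P* ≈ 22.9

From dP/dt = 0: 0.0156H* = 0.315, so H* = 20.2.
From dN/dt = 0: 0.565(1 - N*/654) = 0.00434·20.2, giving N* = 654·(1 - 0.155) = 553.
From dH/dt = 0: 0.00211·553 - 0.44 = 0.0317P*, so P* = 0.726/0.0317 = 22.9.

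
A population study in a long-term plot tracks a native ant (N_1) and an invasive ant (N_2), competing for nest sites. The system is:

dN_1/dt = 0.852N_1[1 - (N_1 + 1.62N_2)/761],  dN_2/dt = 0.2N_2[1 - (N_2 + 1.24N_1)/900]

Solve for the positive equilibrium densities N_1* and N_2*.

Setting both brackets to zero gives the nullclines N_1 + 1.62N_2 = 761 and 1.24N_1 + N_2 = 900.
Substituting N_2 = 900 - 1.24N_1 into the first: N_1(1 - 1.62·1.24) = 761 - 1.62·900.
So N_1* = -697/-1.01 = 691, and then N_2* = 900 - 1.24·691 = 43.3.

N_1* ≈ 691, N_2* ≈ 43.3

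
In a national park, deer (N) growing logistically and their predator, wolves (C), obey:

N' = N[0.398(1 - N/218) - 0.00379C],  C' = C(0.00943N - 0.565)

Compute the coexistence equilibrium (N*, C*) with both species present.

N* ≈ 59.9, C* ≈ 76.2

From dC/dt = 0 with C > 0: 0.00943N* = 0.565, so N* = 59.9.
Substitute into dN/dt = 0: 0.398(1 - 59.9/218) = 0.00379C*.
The bracket is 0.725, giving C* = 0.289/0.00379 = 76.2.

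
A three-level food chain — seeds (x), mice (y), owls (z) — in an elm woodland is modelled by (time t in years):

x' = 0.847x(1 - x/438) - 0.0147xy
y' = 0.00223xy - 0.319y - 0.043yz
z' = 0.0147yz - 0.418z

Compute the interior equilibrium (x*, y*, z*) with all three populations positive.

From dz/dt = 0: 0.0147y* = 0.418, so y* = 28.4.
From dx/dt = 0: 0.847(1 - x*/438) = 0.0147·28.4, giving x* = 438·(1 - 0.494) = 222.
From dy/dt = 0: 0.00223·222 - 0.319 = 0.043z*, so z* = 0.176/0.043 = 4.09.

x* ≈ 222, y* ≈ 28.4, z* ≈ 4.09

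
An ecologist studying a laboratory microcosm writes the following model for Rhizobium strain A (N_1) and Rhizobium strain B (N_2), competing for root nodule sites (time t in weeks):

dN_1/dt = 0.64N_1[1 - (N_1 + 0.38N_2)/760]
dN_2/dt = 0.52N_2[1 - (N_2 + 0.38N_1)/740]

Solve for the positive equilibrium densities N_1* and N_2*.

Setting both brackets to zero gives the nullclines N_1 + 0.38N_2 = 760 and 0.38N_1 + N_2 = 740.
Substituting N_2 = 740 - 0.38N_1 into the first: N_1(1 - 0.38·0.38) = 760 - 0.38·740.
So N_1* = 479/0.856 = 560, and then N_2* = 740 - 0.38·560 = 527.

N_1* ≈ 560, N_2* ≈ 527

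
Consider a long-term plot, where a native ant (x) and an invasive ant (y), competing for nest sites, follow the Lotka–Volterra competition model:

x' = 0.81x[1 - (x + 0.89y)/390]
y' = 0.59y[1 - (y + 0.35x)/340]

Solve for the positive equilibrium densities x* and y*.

Setting both brackets to zero gives the nullclines x + 0.89y = 390 and 0.35x + y = 340.
Substituting y = 340 - 0.35x into the first: x(1 - 0.89·0.35) = 390 - 0.89·340.
So x* = 87.4/0.689 = 127, and then y* = 340 - 0.35·127 = 296.

x* ≈ 127, y* ≈ 296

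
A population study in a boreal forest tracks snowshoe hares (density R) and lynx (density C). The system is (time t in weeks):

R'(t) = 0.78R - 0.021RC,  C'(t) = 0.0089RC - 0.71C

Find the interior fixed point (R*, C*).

R* ≈ 79.8, C* ≈ 37.1

Set dC/dt = 0 with C > 0: 0.0089R - 0.71 = 0, so R* = 0.71/0.0089 = 79.8.
Set dR/dt = 0 with R > 0: 0.78 - 0.021C = 0, so C* = 0.78/0.021 = 37.1.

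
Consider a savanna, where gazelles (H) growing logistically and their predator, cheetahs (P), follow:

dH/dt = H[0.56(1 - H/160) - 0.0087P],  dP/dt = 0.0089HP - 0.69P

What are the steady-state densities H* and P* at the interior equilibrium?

H* ≈ 77.5, P* ≈ 33.2

From dP/dt = 0 with P > 0: 0.0089H* = 0.69, so H* = 77.5.
Substitute into dH/dt = 0: 0.56(1 - 77.5/160) = 0.0087P*.
The bracket is 0.515, giving P* = 0.289/0.0087 = 33.2.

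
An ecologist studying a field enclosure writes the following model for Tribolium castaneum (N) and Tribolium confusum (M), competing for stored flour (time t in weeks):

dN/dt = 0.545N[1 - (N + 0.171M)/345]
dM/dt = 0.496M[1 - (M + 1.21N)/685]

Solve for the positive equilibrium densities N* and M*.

Setting both brackets to zero gives the nullclines N + 0.171M = 345 and 1.21N + M = 685.
Substituting M = 685 - 1.21N into the first: N(1 - 0.171·1.21) = 345 - 0.171·685.
So N* = 228/0.793 = 287, and then M* = 685 - 1.21·287 = 337.

N* ≈ 287, M* ≈ 337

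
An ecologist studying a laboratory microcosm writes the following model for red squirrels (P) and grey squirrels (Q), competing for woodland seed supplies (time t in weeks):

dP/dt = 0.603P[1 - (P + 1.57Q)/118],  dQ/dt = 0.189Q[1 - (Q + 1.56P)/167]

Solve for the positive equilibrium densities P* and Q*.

Setting both brackets to zero gives the nullclines P + 1.57Q = 118 and 1.56P + Q = 167.
Substituting Q = 167 - 1.56P into the first: P(1 - 1.57·1.56) = 118 - 1.57·167.
So P* = -144/-1.45 = 99.5, and then Q* = 167 - 1.56·99.5 = 11.8.

P* ≈ 99.5, Q* ≈ 11.8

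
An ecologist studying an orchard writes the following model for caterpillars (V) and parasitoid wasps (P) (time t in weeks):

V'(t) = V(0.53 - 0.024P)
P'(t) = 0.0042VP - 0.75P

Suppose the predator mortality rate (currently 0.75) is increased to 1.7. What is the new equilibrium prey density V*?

At the interior fixed point, setting dP/dt = 0 with P > 0 fixes V* = (predator death rate)/(VP coefficient) — independent of the other coefficients.
With the change, V* = 1.7/0.0042 = 405; it rises from 179.

V* ≈ 405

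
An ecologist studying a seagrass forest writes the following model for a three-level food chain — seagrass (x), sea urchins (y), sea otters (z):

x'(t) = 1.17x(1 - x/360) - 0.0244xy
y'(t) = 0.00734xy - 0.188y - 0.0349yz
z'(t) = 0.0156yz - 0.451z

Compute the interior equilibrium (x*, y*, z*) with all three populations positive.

x* ≈ 143, y* ≈ 28.9, z* ≈ 24.7

From dz/dt = 0: 0.0156y* = 0.451, so y* = 28.9.
From dx/dt = 0: 1.17(1 - x*/360) = 0.0244·28.9, giving x* = 360·(1 - 0.603) = 143.
From dy/dt = 0: 0.00734·143 - 0.188 = 0.0349z*, so z* = 0.861/0.0349 = 24.7.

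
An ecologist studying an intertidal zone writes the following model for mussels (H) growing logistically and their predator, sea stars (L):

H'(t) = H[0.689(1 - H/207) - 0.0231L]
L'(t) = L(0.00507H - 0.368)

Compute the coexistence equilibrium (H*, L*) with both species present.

H* ≈ 72.6, L* ≈ 19.4

From dL/dt = 0 with L > 0: 0.00507H* = 0.368, so H* = 72.6.
Substitute into dH/dt = 0: 0.689(1 - 72.6/207) = 0.0231L*.
The bracket is 0.649, giving L* = 0.447/0.0231 = 19.4.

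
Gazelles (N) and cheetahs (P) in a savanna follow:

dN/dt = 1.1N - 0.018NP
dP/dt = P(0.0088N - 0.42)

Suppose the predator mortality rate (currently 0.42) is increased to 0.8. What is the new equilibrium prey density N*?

N* ≈ 90.9

At the interior fixed point, setting dP/dt = 0 with P > 0 fixes N* = (predator death rate)/(NP coefficient) — independent of the other coefficients.
With the change, N* = 0.8/0.0088 = 90.9; it rises from 47.7.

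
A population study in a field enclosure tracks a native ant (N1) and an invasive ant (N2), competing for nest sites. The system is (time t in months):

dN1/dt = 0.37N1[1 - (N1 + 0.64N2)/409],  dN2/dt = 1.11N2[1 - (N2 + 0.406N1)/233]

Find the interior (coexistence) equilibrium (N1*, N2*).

Setting both brackets to zero gives the nullclines N1 + 0.64N2 = 409 and 0.406N1 + N2 = 233.
Substituting N2 = 233 - 0.406N1 into the first: N1(1 - 0.64·0.406) = 409 - 0.64·233.
So N1* = 260/0.74 = 351, and then N2* = 233 - 0.406·351 = 90.4.

N1* ≈ 351, N2* ≈ 90.4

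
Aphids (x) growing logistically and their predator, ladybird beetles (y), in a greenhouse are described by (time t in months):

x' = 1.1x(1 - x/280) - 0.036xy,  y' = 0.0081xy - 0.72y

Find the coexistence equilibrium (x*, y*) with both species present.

From dy/dt = 0 with y > 0: 0.0081x* = 0.72, so x* = 88.9.
Substitute into dx/dt = 0: 1.1(1 - 88.9/280) = 0.036y*.
The bracket is 0.683, giving y* = 0.751/0.036 = 20.9.

x* ≈ 88.9, y* ≈ 20.9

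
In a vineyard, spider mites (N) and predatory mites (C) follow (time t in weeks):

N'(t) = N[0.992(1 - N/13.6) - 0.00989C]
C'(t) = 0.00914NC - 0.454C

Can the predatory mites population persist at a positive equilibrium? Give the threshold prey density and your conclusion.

The predator equation gives dC/dt > 0 only when N > 0.454/0.00914 = 49.7.
Without the predator, N → K = 13.6. Since 13.6 < 49.7, the predator cannot invade.

Threshold N = 49.7; K < 49.7, so no, the predator goes extinct.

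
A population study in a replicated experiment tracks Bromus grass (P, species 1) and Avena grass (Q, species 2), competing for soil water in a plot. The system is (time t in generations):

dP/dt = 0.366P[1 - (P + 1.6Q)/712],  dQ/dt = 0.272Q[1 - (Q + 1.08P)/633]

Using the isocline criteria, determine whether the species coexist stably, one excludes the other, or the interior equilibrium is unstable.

unstable coexistence (outcome depends on initial conditions)

Compare the nullcline intercepts: K1/α12 = 712/1.6 = 445 < K2 = 633; K2/α21 = 633/1.08 = 586 < K1 = 712.
Since both are reversed, neither can invade when rare; the interior point is a saddle.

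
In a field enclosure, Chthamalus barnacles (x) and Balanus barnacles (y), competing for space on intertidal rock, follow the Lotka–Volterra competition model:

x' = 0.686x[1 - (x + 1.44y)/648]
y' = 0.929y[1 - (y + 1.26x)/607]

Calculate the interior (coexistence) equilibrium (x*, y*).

x* ≈ 278, y* ≈ 257

Setting both brackets to zero gives the nullclines x + 1.44y = 648 and 1.26x + y = 607.
Substituting y = 607 - 1.26x into the first: x(1 - 1.44·1.26) = 648 - 1.44·607.
So x* = -226/-0.814 = 278, and then y* = 607 - 1.26·278 = 257.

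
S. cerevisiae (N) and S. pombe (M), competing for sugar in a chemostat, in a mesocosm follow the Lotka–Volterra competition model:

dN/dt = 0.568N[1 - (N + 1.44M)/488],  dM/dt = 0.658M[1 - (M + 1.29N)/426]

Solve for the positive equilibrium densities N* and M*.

Setting both brackets to zero gives the nullclines N + 1.44M = 488 and 1.29N + M = 426.
Substituting M = 426 - 1.29N into the first: N(1 - 1.44·1.29) = 488 - 1.44·426.
So N* = -125/-0.858 = 146, and then M* = 426 - 1.29·146 = 237.

N* ≈ 146, M* ≈ 237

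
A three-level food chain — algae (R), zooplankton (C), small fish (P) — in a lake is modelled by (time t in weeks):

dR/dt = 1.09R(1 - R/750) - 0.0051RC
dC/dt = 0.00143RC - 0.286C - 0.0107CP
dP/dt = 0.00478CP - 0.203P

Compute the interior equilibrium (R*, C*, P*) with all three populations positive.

R* ≈ 601, C* ≈ 42.5, P* ≈ 53.6

From dP/dt = 0: 0.00478C* = 0.203, so C* = 42.5.
From dR/dt = 0: 1.09(1 - R*/750) = 0.0051·42.5, giving R* = 750·(1 - 0.199) = 601.
From dC/dt = 0: 0.00143·601 - 0.286 = 0.0107P*, so P* = 0.573/0.0107 = 53.6.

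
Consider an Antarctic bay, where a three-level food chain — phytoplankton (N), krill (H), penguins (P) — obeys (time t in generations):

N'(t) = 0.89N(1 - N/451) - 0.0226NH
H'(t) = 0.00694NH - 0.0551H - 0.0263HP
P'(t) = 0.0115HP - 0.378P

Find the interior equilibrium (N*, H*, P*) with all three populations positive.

From dP/dt = 0: 0.0115H* = 0.378, so H* = 32.9.
From dN/dt = 0: 0.89(1 - N*/451) = 0.0226·32.9, giving N* = 451·(1 - 0.835) = 74.6.
From dH/dt = 0: 0.00694·74.6 - 0.0551 = 0.0263P*, so P* = 0.462/0.0263 = 17.6.

N* ≈ 74.6, H* ≈ 32.9, P* ≈ 17.6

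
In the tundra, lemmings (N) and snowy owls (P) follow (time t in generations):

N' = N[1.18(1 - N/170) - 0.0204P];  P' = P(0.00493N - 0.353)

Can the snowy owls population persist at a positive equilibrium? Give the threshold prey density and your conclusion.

The predator equation gives dP/dt > 0 only when N > 0.353/0.00493 = 71.6.
Without the predator, N → K = 170. Since 170 > 71.6, the predator can invade and persist.

Threshold N = 71.6; K > 71.6, so yes, the predator persists.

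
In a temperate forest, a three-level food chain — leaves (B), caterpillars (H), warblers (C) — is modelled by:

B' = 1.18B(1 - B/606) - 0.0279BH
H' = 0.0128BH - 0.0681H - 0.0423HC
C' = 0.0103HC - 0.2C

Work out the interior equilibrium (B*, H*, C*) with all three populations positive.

From dC/dt = 0: 0.0103H* = 0.2, so H* = 19.4.
From dB/dt = 0: 1.18(1 - B*/606) = 0.0279·19.4, giving B* = 606·(1 - 0.459) = 328.
From dH/dt = 0: 0.0128·328 - 0.0681 = 0.0423C*, so C* = 4.13/0.0423 = 97.6.

B* ≈ 328, H* ≈ 19.4, C* ≈ 97.6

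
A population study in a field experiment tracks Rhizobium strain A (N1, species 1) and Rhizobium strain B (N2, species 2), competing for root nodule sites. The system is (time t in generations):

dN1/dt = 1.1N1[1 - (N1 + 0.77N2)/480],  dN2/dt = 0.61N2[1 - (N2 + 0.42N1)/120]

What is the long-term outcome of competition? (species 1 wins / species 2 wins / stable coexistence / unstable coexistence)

species 1 excludes species 2

Compare the nullcline intercepts: K1/α12 = 480/0.77 = 623 > K2 = 120; K2/α21 = 120/0.42 = 286 < K1 = 480.
Since the inequalities point opposite ways, species 1 can invade but species 2 cannot.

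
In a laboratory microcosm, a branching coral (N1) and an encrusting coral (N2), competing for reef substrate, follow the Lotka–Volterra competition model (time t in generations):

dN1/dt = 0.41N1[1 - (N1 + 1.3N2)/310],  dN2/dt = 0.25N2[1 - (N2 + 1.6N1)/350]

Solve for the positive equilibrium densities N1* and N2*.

Setting both brackets to zero gives the nullclines N1 + 1.3N2 = 310 and 1.6N1 + N2 = 350.
Substituting N2 = 350 - 1.6N1 into the first: N1(1 - 1.3·1.6) = 310 - 1.3·350.
So N1* = -145/-1.08 = 134, and then N2* = 350 - 1.6·134 = 135.

N1* ≈ 134, N2* ≈ 135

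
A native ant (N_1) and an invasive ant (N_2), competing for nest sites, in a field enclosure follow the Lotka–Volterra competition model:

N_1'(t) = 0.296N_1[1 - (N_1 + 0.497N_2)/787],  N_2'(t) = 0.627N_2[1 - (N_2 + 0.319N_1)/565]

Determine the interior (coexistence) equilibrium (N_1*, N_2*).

Setting both brackets to zero gives the nullclines N_1 + 0.497N_2 = 787 and 0.319N_1 + N_2 = 565.
Substituting N_2 = 565 - 0.319N_1 into the first: N_1(1 - 0.497·0.319) = 787 - 0.497·565.
So N_1* = 506/0.841 = 602, and then N_2* = 565 - 0.319·602 = 373.

N_1* ≈ 602, N_2* ≈ 373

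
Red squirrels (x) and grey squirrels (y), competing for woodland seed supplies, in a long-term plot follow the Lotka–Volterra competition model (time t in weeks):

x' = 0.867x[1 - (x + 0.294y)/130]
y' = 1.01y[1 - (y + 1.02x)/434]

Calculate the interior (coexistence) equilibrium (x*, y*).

x* ≈ 3.43, y* ≈ 430

Setting both brackets to zero gives the nullclines x + 0.294y = 130 and 1.02x + y = 434.
Substituting y = 434 - 1.02x into the first: x(1 - 0.294·1.02) = 130 - 0.294·434.
So x* = 2.4/0.7 = 3.43, and then y* = 434 - 1.02·3.43 = 430.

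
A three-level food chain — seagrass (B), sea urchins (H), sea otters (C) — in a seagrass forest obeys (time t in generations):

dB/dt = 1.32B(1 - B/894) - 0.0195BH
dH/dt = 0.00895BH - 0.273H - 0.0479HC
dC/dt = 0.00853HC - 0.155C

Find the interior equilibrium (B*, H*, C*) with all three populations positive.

B* ≈ 654, H* ≈ 18.2, C* ≈ 117

From dC/dt = 0: 0.00853H* = 0.155, so H* = 18.2.
From dB/dt = 0: 1.32(1 - B*/894) = 0.0195·18.2, giving B* = 894·(1 - 0.268) = 654.
From dH/dt = 0: 0.00895·654 - 0.273 = 0.0479C*, so C* = 5.58/0.0479 = 117.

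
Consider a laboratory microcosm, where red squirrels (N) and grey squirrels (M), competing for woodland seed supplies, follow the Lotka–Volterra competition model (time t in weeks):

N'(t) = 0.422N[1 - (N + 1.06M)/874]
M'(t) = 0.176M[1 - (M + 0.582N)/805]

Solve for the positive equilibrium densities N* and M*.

Setting both brackets to zero gives the nullclines N + 1.06M = 874 and 0.582N + M = 805.
Substituting M = 805 - 0.582N into the first: N(1 - 1.06·0.582) = 874 - 1.06·805.
So N* = 20.7/0.383 = 54, and then M* = 805 - 0.582·54 = 774.

N* ≈ 54, M* ≈ 774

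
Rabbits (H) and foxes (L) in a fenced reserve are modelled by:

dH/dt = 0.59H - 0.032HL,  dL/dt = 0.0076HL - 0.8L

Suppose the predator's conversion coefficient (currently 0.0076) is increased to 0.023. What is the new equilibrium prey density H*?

H* ≈ 34.8

At the interior fixed point, setting dL/dt = 0 with L > 0 fixes H* = (predator death rate)/(HL coefficient) — independent of the other coefficients.
With the change, H* = 0.8/0.023 = 34.8; it falls from 105.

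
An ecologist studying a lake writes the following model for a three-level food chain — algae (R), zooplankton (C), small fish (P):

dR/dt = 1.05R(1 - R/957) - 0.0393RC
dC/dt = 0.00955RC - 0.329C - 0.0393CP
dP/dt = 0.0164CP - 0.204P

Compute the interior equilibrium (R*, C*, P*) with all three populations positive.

R* ≈ 511, C* ≈ 12.4, P* ≈ 116

From dP/dt = 0: 0.0164C* = 0.204, so C* = 12.4.
From dR/dt = 0: 1.05(1 - R*/957) = 0.0393·12.4, giving R* = 957·(1 - 0.466) = 511.
From dC/dt = 0: 0.00955·511 - 0.329 = 0.0393P*, so P* = 4.56/0.0393 = 116.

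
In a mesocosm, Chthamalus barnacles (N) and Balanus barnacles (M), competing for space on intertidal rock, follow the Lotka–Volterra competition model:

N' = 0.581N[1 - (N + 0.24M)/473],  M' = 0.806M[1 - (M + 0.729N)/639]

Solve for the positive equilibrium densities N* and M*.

N* ≈ 387, M* ≈ 357

Setting both brackets to zero gives the nullclines N + 0.24M = 473 and 0.729N + M = 639.
Substituting M = 639 - 0.729N into the first: N(1 - 0.24·0.729) = 473 - 0.24·639.
So N* = 320/0.825 = 387, and then M* = 639 - 0.729·387 = 357.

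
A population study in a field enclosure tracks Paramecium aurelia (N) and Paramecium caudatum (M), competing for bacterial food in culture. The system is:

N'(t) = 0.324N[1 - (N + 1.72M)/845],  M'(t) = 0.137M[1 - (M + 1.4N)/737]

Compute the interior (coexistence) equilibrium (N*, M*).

N* ≈ 300, M* ≈ 317

Setting both brackets to zero gives the nullclines N + 1.72M = 845 and 1.4N + M = 737.
Substituting M = 737 - 1.4N into the first: N(1 - 1.72·1.4) = 845 - 1.72·737.
So N* = -423/-1.41 = 300, and then M* = 737 - 1.4·300 = 317.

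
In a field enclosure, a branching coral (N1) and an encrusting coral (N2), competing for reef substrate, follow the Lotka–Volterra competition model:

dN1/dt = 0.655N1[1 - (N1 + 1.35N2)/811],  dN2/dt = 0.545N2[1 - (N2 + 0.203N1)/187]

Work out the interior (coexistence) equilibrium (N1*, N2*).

Setting both brackets to zero gives the nullclines N1 + 1.35N2 = 811 and 0.203N1 + N2 = 187.
Substituting N2 = 187 - 0.203N1 into the first: N1(1 - 1.35·0.203) = 811 - 1.35·187.
So N1* = 559/0.726 = 769, and then N2* = 187 - 0.203·769 = 30.8.

N1* ≈ 769, N2* ≈ 30.8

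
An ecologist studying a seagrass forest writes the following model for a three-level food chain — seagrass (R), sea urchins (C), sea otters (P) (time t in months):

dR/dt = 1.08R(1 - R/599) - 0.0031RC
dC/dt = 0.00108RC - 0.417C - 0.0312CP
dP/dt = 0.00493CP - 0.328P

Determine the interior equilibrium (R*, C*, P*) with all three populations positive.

From dP/dt = 0: 0.00493C* = 0.328, so C* = 66.5.
From dR/dt = 0: 1.08(1 - R*/599) = 0.0031·66.5, giving R* = 599·(1 - 0.191) = 485.
From dC/dt = 0: 0.00108·485 - 0.417 = 0.0312P*, so P* = 0.106/0.0312 = 3.41.

R* ≈ 485, C* ≈ 66.5, P* ≈ 3.41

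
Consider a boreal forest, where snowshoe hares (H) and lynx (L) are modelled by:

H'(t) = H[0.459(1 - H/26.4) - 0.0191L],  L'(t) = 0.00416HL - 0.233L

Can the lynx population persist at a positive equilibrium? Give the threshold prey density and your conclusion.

The predator equation gives dL/dt > 0 only when H > 0.233/0.00416 = 56.
Without the predator, H → K = 26.4. Since 26.4 < 56, the predator cannot invade.

Threshold H = 56; K < 56, so no, the predator goes extinct.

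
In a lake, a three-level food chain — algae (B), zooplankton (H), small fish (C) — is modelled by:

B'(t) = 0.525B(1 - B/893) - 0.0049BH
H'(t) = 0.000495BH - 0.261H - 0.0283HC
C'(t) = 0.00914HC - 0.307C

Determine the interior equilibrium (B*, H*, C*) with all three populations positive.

B* ≈ 613, H* ≈ 33.6, C* ≈ 1.5

From dC/dt = 0: 0.00914H* = 0.307, so H* = 33.6.
From dB/dt = 0: 0.525(1 - B*/893) = 0.0049·33.6, giving B* = 893·(1 - 0.313) = 613.
From dH/dt = 0: 0.000495·613 - 0.261 = 0.0283C*, so C* = 0.0425/0.0283 = 1.5.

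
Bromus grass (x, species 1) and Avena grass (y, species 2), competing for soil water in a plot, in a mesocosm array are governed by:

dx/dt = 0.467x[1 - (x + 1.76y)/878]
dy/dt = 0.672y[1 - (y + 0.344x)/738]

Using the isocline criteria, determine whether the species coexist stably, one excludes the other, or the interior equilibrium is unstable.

Compare the nullcline intercepts: K1/α12 = 878/1.76 = 499 < K2 = 738; K2/α21 = 738/0.344 = 2150 > K1 = 878.
Since the inequalities point opposite ways, species 2 can invade but species 1 cannot.

species 2 excludes species 1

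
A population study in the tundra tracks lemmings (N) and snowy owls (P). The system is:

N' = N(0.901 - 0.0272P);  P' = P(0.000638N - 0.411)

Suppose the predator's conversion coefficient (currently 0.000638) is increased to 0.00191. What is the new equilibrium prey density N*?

N* ≈ 215

At the interior fixed point, setting dP/dt = 0 with P > 0 fixes N* = (predator death rate)/(NP coefficient) — independent of the other coefficients.
With the change, N* = 0.411/0.00191 = 215; it falls from 644.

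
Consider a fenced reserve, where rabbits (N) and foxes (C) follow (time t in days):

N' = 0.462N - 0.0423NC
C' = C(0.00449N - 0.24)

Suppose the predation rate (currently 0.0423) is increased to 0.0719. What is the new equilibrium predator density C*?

C* ≈ 6.43

At the interior fixed point, setting dN/dt = 0 with N > 0 fixes C* = (prey growth rate)/(NC coefficient) — independent of the other coefficients.
With the change, C* = 0.462/0.0719 = 6.43; it falls from 10.9.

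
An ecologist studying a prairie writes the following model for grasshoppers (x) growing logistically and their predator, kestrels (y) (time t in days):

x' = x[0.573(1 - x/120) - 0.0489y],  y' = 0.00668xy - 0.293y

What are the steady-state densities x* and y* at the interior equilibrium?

From dy/dt = 0 with y > 0: 0.00668x* = 0.293, so x* = 43.9.
Substitute into dx/dt = 0: 0.573(1 - 43.9/120) = 0.0489y*.
The bracket is 0.634, giving y* = 0.364/0.0489 = 7.43.

x* ≈ 43.9, y* ≈ 7.43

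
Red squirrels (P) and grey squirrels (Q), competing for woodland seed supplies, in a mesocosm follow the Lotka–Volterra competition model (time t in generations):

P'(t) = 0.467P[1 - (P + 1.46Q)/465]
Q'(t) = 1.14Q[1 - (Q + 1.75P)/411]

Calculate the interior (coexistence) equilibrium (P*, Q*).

Setting both brackets to zero gives the nullclines P + 1.46Q = 465 and 1.75P + Q = 411.
Substituting Q = 411 - 1.75P into the first: P(1 - 1.46·1.75) = 465 - 1.46·411.
So P* = -135/-1.55 = 86.9, and then Q* = 411 - 1.75·86.9 = 259.

P* ≈ 86.9, Q* ≈ 259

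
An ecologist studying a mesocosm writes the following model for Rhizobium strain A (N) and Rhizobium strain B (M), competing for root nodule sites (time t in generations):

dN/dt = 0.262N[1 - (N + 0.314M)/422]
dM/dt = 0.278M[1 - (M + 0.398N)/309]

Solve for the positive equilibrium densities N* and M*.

N* ≈ 371, M* ≈ 161

Setting both brackets to zero gives the nullclines N + 0.314M = 422 and 0.398N + M = 309.
Substituting M = 309 - 0.398N into the first: N(1 - 0.314·0.398) = 422 - 0.314·309.
So N* = 325/0.875 = 371, and then M* = 309 - 0.398·371 = 161.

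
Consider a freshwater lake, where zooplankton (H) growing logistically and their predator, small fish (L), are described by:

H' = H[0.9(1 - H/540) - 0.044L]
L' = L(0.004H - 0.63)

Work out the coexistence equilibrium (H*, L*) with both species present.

H* ≈ 158, L* ≈ 14.5

From dL/dt = 0 with L > 0: 0.004H* = 0.63, so H* = 158.
Substitute into dH/dt = 0: 0.9(1 - 158/540) = 0.044L*.
The bracket is 0.708, giving L* = 0.637/0.044 = 14.5.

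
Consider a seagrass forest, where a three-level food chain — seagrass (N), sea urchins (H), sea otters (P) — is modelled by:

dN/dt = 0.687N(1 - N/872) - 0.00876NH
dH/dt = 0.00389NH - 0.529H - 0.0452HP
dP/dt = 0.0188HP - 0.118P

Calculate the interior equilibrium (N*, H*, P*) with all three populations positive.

N* ≈ 802, H* ≈ 6.28, P* ≈ 57.3

From dP/dt = 0: 0.0188H* = 0.118, so H* = 6.28.
From dN/dt = 0: 0.687(1 - N*/872) = 0.00876·6.28, giving N* = 872·(1 - 0.08) = 802.
From dH/dt = 0: 0.00389·802 - 0.529 = 0.0452P*, so P* = 2.59/0.0452 = 57.3.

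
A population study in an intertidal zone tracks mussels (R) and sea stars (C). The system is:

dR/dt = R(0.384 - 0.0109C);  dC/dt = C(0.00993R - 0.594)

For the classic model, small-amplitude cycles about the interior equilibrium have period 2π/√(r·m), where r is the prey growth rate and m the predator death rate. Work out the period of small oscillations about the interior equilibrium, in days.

T ≈ 13.2 days

Here r = 0.384 and m = 0.594, so r·m = 0.228.
ω = √0.228 = 0.478 per day, hence T = 2π/ω ≈ 13.2 days.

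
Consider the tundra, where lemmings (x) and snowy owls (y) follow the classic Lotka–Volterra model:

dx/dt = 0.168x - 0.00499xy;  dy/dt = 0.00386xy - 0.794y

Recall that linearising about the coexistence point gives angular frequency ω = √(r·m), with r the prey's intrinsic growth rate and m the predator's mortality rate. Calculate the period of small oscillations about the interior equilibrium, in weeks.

T ≈ 17.2 weeks

Here r = 0.168 and m = 0.794, so r·m = 0.133.
ω = √0.133 = 0.365 per week, hence T = 2π/ω ≈ 17.2 weeks.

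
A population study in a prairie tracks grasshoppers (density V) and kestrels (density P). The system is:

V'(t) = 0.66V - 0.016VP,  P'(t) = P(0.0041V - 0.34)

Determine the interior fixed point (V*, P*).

V* ≈ 82.9, P* ≈ 41.2

Set dP/dt = 0 with P > 0: 0.0041V - 0.34 = 0, so V* = 0.34/0.0041 = 82.9.
Set dV/dt = 0 with V > 0: 0.66 - 0.016P = 0, so P* = 0.66/0.016 = 41.2.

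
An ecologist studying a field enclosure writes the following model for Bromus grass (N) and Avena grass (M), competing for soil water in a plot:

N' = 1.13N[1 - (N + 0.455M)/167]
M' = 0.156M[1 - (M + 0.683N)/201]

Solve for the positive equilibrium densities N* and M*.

N* ≈ 110, M* ≈ 126

Setting both brackets to zero gives the nullclines N + 0.455M = 167 and 0.683N + M = 201.
Substituting M = 201 - 0.683N into the first: N(1 - 0.455·0.683) = 167 - 0.455·201.
So N* = 75.5/0.689 = 110, and then M* = 201 - 0.683·110 = 126.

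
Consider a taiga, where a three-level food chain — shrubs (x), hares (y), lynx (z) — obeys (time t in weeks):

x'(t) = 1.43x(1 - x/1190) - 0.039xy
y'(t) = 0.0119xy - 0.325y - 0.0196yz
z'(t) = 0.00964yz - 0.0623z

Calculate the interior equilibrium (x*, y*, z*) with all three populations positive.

From dz/dt = 0: 0.00964y* = 0.0623, so y* = 6.46.
From dx/dt = 0: 1.43(1 - x*/1190) = 0.039·6.46, giving x* = 1190·(1 - 0.176) = 980.
From dy/dt = 0: 0.0119·980 - 0.325 = 0.0196z*, so z* = 11.3/0.0196 = 579.

x* ≈ 980, y* ≈ 6.46, z* ≈ 579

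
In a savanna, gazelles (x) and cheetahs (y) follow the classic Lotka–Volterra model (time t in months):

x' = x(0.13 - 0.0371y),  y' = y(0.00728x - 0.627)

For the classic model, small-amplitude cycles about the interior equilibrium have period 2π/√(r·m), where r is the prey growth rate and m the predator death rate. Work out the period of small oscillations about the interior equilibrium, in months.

Here r = 0.13 and m = 0.627, so r·m = 0.0815.
ω = √0.0815 = 0.285 per month, hence T = 2π/ω ≈ 22 months.

T ≈ 22 months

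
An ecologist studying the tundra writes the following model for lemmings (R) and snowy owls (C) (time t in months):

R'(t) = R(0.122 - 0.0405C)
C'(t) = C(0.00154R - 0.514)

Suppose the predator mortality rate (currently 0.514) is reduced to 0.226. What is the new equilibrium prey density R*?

At the interior fixed point, setting dC/dt = 0 with C > 0 fixes R* = (predator death rate)/(RC coefficient) — independent of the other coefficients.
With the change, R* = 0.226/0.00154 = 147; it falls from 334.

R* ≈ 147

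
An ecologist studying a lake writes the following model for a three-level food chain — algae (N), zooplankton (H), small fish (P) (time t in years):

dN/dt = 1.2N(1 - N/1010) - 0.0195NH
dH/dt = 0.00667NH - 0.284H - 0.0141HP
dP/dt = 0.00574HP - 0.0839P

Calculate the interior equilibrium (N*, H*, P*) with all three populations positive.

N* ≈ 770, H* ≈ 14.6, P* ≈ 344

From dP/dt = 0: 0.00574H* = 0.0839, so H* = 14.6.
From dN/dt = 0: 1.2(1 - N*/1010) = 0.0195·14.6, giving N* = 1010·(1 - 0.238) = 770.
From dH/dt = 0: 0.00667·770 - 0.284 = 0.0141P*, so P* = 4.85/0.0141 = 344.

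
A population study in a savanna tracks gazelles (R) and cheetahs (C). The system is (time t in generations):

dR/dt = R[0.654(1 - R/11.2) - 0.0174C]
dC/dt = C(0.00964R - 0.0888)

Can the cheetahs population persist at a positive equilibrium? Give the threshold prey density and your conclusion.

Threshold R = 9.21; K > 9.21, so yes, the predator persists.

The predator equation gives dC/dt > 0 only when R > 0.0888/0.00964 = 9.21.
Without the predator, R → K = 11.2. Since 11.2 > 9.21, the predator can invade and persist.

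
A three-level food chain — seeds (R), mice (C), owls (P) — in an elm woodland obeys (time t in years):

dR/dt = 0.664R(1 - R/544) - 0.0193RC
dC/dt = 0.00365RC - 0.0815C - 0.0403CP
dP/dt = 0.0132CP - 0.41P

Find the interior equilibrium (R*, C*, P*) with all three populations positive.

R* ≈ 52.9, C* ≈ 31.1, P* ≈ 2.77

From dP/dt = 0: 0.0132C* = 0.41, so C* = 31.1.
From dR/dt = 0: 0.664(1 - R*/544) = 0.0193·31.1, giving R* = 544·(1 - 0.903) = 52.9.
From dC/dt = 0: 0.00365·52.9 - 0.0815 = 0.0403P*, so P* = 0.111/0.0403 = 2.77.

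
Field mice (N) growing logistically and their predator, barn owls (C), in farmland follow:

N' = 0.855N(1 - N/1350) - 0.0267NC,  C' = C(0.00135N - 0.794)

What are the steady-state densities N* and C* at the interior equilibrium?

N* ≈ 588, C* ≈ 18.1

From dC/dt = 0 with C > 0: 0.00135N* = 0.794, so N* = 588.
Substitute into dN/dt = 0: 0.855(1 - 588/1350) = 0.0267C*.
The bracket is 0.564, giving C* = 0.483/0.0267 = 18.1.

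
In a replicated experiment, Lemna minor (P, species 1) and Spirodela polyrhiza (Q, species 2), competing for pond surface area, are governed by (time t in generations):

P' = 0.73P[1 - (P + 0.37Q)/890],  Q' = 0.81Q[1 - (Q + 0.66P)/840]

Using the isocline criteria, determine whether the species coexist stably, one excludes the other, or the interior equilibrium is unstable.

Compare the nullcline intercepts: K1/α12 = 890/0.37 = 2410 > K2 = 840; K2/α21 = 840/0.66 = 1270 > K1 = 890.
Since both inequalities hold, each species can invade when rare, so the interior equilibrium is stable.

stable coexistence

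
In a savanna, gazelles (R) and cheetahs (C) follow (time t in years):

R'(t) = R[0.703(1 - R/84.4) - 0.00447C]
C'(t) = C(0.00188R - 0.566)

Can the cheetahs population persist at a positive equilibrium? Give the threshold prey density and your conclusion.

The predator equation gives dC/dt > 0 only when R > 0.566/0.00188 = 301.
Without the predator, R → K = 84.4. Since 84.4 < 301, the predator cannot invade.

Threshold R = 301; K < 301, so no, the predator goes extinct.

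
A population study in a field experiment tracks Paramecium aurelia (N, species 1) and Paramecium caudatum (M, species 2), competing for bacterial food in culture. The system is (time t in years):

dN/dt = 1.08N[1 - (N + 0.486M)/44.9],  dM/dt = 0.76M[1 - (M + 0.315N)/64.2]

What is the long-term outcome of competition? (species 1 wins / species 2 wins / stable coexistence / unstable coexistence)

Compare the nullcline intercepts: K1/α12 = 44.9/0.486 = 92.4 > K2 = 64.2; K2/α21 = 64.2/0.315 = 204 > K1 = 44.9.
Since both inequalities hold, each species can invade when rare, so the interior equilibrium is stable.

stable coexistence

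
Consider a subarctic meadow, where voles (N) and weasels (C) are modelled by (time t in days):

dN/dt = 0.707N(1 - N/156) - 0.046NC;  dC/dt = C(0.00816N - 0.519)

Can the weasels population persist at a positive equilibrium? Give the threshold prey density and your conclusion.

Threshold N = 63.6; K > 63.6, so yes, the predator persists.

The predator equation gives dC/dt > 0 only when N > 0.519/0.00816 = 63.6.
Without the predator, N → K = 156. Since 156 > 63.6, the predator can invade and persist.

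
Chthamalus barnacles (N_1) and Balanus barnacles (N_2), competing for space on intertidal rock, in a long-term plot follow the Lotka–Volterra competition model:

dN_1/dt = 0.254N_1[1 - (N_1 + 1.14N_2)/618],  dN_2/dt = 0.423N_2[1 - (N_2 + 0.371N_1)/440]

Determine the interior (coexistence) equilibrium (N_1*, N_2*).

Setting both brackets to zero gives the nullclines N_1 + 1.14N_2 = 618 and 0.371N_1 + N_2 = 440.
Substituting N_2 = 440 - 0.371N_1 into the first: N_1(1 - 1.14·0.371) = 618 - 1.14·440.
So N_1* = 116/0.577 = 202, and then N_2* = 440 - 0.371·202 = 365.

N_1* ≈ 202, N_2* ≈ 365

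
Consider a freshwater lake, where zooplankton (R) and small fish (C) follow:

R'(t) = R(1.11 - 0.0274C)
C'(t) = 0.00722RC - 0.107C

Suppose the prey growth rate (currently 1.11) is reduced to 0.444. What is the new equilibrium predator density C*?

At the interior fixed point, setting dR/dt = 0 with R > 0 fixes C* = (prey growth rate)/(RC coefficient) — independent of the other coefficients.
With the change, C* = 0.444/0.0274 = 16.2; it falls from 40.5.

C* ≈ 16.2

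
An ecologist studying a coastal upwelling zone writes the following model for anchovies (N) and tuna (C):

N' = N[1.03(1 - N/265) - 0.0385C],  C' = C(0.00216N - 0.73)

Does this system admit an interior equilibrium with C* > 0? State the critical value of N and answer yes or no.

Threshold N = 338; K < 338, so no, the predator goes extinct.

The predator equation gives dC/dt > 0 only when N > 0.73/0.00216 = 338.
Without the predator, N → K = 265. Since 265 < 338, the predator cannot invade.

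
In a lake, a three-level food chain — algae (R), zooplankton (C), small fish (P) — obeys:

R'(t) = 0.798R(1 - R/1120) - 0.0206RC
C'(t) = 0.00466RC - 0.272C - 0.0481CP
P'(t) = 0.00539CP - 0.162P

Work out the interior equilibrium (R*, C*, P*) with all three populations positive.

R* ≈ 251, C* ≈ 30.1, P* ≈ 18.7

From dP/dt = 0: 0.00539C* = 0.162, so C* = 30.1.
From dR/dt = 0: 0.798(1 - R*/1120) = 0.0206·30.1, giving R* = 1120·(1 - 0.776) = 251.
From dC/dt = 0: 0.00466·251 - 0.272 = 0.0481P*, so P* = 0.898/0.0481 = 18.7.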